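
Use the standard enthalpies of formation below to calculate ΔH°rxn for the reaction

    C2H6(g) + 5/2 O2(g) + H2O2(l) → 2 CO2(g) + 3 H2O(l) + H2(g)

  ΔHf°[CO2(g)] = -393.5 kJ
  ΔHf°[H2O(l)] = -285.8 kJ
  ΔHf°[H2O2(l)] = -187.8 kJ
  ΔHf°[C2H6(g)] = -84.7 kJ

ΔH°rxn = -1371.9 kJ

ΔH°rxn = Σ nΔHf°(products) − Σ nΔHf°(reactants).
Products: 2·(-393.5) + 3·(-285.8) + 1·(+0.0) = -1644.4
Reactants: 1·(-84.7) + 5/2·(+0.0) + 1·(-187.8) = -272.5
ΔH°rxn = (-1644.4) − (-272.5) = -1371.9 kJ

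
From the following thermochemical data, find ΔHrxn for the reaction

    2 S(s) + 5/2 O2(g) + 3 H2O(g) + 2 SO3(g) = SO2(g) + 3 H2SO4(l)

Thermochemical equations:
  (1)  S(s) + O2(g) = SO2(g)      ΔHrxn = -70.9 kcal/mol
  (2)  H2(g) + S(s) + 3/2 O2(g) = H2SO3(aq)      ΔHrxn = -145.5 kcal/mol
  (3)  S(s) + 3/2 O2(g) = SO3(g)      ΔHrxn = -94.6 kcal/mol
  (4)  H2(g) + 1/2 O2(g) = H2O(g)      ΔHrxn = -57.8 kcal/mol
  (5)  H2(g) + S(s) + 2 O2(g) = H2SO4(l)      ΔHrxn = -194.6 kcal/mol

ΔHrxn = -292.1 kcal/mol

(1) as written: -70.9 kcal/mol
(2): not needed.
(3) reversed and × 2: (-2)·(-94.6) = +189.2 kcal/mol
(4) reversed and × 3: (-3)·(-57.8) = +173.4 kcal/mol
(5) × 3: (3)·(-194.6) = -583.8 kcal/mol
Combining the equations, ΔHrxn = (-70.9) + (+189.2) + (+173.4) + (-583.8) = -292.1 kcal/mol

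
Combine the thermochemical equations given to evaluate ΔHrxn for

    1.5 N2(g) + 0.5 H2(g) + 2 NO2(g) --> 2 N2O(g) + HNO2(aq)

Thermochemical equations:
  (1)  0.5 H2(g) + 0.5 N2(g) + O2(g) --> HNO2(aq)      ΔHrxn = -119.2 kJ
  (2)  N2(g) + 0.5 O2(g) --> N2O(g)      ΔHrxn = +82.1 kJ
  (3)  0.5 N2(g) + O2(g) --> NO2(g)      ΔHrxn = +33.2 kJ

(1) as written: -119.2 kJ
(2) × 2: (2)·(+82.1) = +164.2 kJ
(3) reversed and × 2: (-2)·(+33.2) = -66.4 kJ
ΔHrxn = (1)·(-119.2) + (2)·(+82.1) + (-2)·(+33.2) = -21.4 kJ

ΔHrxn = -21.4 kJ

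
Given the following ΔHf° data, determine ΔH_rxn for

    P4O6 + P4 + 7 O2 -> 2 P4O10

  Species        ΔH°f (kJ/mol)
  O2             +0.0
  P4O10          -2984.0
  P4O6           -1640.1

ΔH°rxn = Σ nΔHf°(products) − Σ nΔHf°(reactants).
Products: 2·(-2984.0) = -5968.0
Reactants: 1·(-1640.1) + 1·(+0.0) + 7·(+0.0) = -1640.1
ΔH_rxn = (-5968.0) − (-1640.1) = -4327.9 kJ/mol

ΔH_rxn = -4327.9 kJ/mol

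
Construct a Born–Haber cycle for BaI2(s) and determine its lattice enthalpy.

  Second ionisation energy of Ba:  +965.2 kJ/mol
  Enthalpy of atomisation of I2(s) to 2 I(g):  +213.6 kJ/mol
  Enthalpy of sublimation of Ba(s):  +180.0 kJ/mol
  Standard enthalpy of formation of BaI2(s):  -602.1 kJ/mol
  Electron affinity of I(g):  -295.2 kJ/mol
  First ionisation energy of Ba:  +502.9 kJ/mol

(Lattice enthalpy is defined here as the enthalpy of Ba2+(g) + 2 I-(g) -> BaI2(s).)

ΔHf° = 1·ΔHsub + 1·(ΣIE) + 1·D(I2) + 2·EA + U
-602.1 = 1·(+180.0) + 1·(+1468.1) + 1·(+213.6) + 2·(-295.2) + U
U = -602.1 − (+1271.3) = -1873.4 kJ/mol

U = -1873.4 kJ/mol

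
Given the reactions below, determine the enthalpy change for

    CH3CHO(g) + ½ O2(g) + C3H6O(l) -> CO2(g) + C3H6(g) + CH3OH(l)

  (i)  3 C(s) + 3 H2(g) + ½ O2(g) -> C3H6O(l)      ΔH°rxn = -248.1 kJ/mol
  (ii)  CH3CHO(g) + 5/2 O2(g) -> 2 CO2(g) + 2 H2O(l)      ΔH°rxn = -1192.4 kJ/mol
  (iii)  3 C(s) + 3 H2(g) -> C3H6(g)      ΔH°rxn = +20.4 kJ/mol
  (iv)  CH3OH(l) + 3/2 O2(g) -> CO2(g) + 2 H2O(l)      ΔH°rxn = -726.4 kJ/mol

ΔH°rxn = -197.5 kJ/mol

(i) reversed: +248.1 kJ/mol
(ii) as written: -1192.4 kJ/mol
(iii) as written: +20.4 kJ/mol
(iv) reversed: +726.4 kJ/mol
Combining the equations, ΔH°rxn = (-1)·(-248.1) + (1)·(-1192.4) + (1)·(+20.4) + (-1)·(-726.4) = -197.5 kJ/mol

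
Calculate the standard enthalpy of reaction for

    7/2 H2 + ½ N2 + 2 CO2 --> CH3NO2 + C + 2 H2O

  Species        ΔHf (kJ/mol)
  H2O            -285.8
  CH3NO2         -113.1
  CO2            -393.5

Products: 1·(-113.1) + 1·(+0.0) + 2·(-285.8) = -684.7
Reactants: 7/2·(+0.0) + 1/2·(+0.0) + 2·(-393.5) = -787.0
ΔH° = (-684.7) − (-787.0) = 102.3 kJ/mol

ΔH° = 102.3 kJ/mol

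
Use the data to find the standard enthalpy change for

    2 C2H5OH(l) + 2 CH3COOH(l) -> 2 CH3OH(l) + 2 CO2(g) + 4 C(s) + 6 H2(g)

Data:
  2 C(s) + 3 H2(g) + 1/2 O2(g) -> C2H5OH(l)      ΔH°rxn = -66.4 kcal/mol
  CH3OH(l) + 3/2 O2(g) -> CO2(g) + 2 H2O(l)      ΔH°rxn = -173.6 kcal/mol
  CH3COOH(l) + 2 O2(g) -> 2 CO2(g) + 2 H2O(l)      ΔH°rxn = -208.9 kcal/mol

equation 1 reversed and × 2 (reverse to put C2H5OH(l) on the reactant side; ×2 to match 2 C2H5OH(l) in the target): (-2)·(-66.4) = +132.8 kcal/mol
equation 2 reversed and × 2 (CH3OH(l) must end up as a product; ×2 to match 2 CH3OH(l) in the target): (-2)·(-173.6) = +347.2 kcal/mol
equation 3 × 2 (×2 to match 2 CH3COOH(l) in the target): (2)·(-208.9) = -417.8 kcal/mol
ΔH°rxn = (-2)·(-66.4) + (-2)·(-173.6) + (2)·(-208.9) = 62.2 kcal/mol

ΔH°rxn = 62.2 kcal/mol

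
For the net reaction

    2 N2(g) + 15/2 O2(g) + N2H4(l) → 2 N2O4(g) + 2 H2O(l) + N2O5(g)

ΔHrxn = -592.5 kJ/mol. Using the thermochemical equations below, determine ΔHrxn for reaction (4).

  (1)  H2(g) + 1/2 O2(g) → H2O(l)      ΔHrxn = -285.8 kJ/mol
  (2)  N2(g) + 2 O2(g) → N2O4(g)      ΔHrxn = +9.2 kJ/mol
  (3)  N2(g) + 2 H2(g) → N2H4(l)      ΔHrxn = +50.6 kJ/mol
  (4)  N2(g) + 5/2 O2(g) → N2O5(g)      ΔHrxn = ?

(1) × 2 (scale by 2 for the 2 H2O(l)): (2)·(-285.8) = -571.6 kJ/mol
(2) × 2 (scale by 2 for the 2 N2O4(g)): (2)·(+9.2) = +18.4 kJ/mol
(3) reversed (N2H4(l) must end up as a reactant): -50.6 kJ/mol
(4) as written (N2O5(g) already on the product side): contributes x
-592.5 = (-571.6) + (+18.4) + (-50.6) + x
x = (-592.5 − (-603.8)) / (1) = 11.3 kJ/mol

ΔHrxn = 11.3 kJ/mol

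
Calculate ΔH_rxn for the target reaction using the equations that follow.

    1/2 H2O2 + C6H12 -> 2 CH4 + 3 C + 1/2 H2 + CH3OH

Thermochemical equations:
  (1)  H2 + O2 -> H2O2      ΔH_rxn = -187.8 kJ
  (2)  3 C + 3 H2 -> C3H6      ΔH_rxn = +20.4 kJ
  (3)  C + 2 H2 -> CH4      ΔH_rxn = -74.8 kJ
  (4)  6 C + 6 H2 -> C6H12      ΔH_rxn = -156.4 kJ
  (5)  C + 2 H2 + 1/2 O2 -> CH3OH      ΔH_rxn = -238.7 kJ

ΔH_rxn = -138.0 kJ

(1) reversed and × 1/2 (reverse to put H2O2 on the reactant side; ×1/2 to match 1/2 H2O2 in the target): (-1/2)·(-187.8) = +93.9 kJ
(2): not needed (C3H6 appears nowhere else).
(3) × 2 (×2 to match 2 CH4 in the target): (2)·(-74.8) = -149.6 kJ
(4) reversed (reverse to put C6H12 on the reactant side): +156.4 kJ
(5) as written (CH3OH already on the product side): -238.7 kJ
ΔH_rxn = (-1/2)·(-187.8) + (2)·(-74.8) + (-1)·(-156.4) + (1)·(-238.7) = -138.0 kJ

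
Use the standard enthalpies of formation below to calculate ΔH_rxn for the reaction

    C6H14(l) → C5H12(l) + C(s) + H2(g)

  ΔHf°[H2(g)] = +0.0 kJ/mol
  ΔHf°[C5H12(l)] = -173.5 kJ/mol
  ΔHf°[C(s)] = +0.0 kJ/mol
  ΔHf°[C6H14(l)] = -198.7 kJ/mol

Products: 1·(-173.5) + 1·(+0.0) + 1·(+0.0) = -173.5
Reactants: 1·(-198.7) = -198.7
ΔH_rxn = (-173.5) − (-198.7) = 25.2 kJ/mol

ΔH_rxn = 25.2 kJ/mol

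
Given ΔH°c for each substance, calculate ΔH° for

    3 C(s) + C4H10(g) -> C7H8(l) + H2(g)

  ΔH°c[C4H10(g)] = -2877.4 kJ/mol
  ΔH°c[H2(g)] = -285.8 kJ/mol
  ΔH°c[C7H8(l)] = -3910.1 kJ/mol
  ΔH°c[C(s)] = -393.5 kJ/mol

With combustion enthalpies, reactants minus products:
= [3·(-393.5) + 1·(-2877.4)] − [1·(-3910.1) + 1·(-285.8)]
= 138.0 kJ/mol

ΔH° = 138.0 kJ/mol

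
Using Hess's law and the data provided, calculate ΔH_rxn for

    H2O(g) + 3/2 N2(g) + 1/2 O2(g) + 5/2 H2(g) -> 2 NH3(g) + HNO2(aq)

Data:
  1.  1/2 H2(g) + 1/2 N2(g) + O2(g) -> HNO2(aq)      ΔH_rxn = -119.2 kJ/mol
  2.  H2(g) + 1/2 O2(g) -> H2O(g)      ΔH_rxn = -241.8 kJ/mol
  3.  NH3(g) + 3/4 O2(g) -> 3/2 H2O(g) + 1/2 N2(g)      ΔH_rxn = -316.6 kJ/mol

eq. 1 as written (HNO2(aq) already on the product side): -119.2 kJ/mol
eq. 2 × 2: (2)·(-241.8) = -483.6 kJ/mol
eq. 3 reversed and × 2 (reverse to put NH3(g) on the product side; scale by 2 for the 2 NH3(g)): (-2)·(-316.6) = +633.2 kJ/mol
ΔH_rxn = (-119.2) + (-483.6) + (+633.2) = 30.4 kJ/mol

ΔH_rxn = 30.4 kJ/mol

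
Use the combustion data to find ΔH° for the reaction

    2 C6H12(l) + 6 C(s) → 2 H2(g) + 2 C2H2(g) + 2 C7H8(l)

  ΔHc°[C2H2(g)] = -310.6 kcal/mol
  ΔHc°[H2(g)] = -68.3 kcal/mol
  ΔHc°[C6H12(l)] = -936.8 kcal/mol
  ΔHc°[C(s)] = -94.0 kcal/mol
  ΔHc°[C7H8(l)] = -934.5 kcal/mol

Using ΔH = Σ nΔHc°(reactants) − Σ nΔHc°(products):
= [2·(-936.8) + 6·(-94.0)] − [2·(-68.3) + 2·(-310.6) + 2·(-934.5)]
= 189.2 kcal/mol

ΔH° = 189.2 kcal/mol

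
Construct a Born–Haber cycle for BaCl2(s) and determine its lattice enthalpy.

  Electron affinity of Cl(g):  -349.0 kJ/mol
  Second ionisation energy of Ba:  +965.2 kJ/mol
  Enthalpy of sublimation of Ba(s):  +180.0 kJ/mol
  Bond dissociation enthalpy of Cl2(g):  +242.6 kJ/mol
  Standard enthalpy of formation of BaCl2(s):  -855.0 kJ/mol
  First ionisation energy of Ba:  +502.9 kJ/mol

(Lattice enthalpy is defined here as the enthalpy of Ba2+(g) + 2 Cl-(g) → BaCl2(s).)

U = -2047.7 kJ/mol

ΔHf° = 1·ΔHsub + 1·(ΣIE) + 1·D(Cl2) + 2·EA + U
-855.0 = 1·(+180.0) + 1·(+1468.1) + 1·(+242.6) + 2·(-349.0) + U
U = -855.0 − (+1192.7) = -2047.7 kJ/mol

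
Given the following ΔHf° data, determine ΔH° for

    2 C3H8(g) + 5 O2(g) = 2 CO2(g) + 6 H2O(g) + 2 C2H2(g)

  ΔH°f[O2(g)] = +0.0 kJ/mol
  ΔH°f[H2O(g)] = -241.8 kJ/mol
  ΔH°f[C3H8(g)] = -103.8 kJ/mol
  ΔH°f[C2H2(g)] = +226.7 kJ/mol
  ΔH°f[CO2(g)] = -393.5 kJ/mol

ΔH°rxn = Σ nΔHf°(products) − Σ nΔHf°(reactants).
Products: 2·(-393.5) + 6·(-241.8) + 2·(+226.7) = -1784.4
Reactants: 2·(-103.8) + 5·(+0.0) = -207.6
ΔH° = (-1784.4) − (-207.6) = -1576.8 kJ/mol

ΔH° = -1576.8 kJ/mol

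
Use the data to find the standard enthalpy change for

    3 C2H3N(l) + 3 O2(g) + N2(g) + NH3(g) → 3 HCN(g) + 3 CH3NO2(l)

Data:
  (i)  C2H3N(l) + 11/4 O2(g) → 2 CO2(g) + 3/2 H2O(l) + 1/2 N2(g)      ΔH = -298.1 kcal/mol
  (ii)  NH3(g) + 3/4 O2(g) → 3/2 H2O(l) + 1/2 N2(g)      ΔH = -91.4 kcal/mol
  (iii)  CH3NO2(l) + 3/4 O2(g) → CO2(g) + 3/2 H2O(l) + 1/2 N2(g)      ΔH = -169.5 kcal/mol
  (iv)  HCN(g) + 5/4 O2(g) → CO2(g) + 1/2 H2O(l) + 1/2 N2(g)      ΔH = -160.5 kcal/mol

ΔH = 4.3 kcal/mol

(i) × 3 (scale by 3 for the 3 C2H3N(l)): (3)·(-298.1) = -894.3 kcal/mol
(ii) as written (NH3(g) already on the reactant side): -91.4 kcal/mol
(iii) reversed and × 3 (reverse to put CH3NO2(l) on the product side; ×3 to match 3 CH3NO2(l) in the target): (-3)·(-169.5) = +508.5 kcal/mol
(iv) reversed and × 3 (reverse to put HCN(g) on the product side; ×3 to match 3 HCN(g) in the target): (-3)·(-160.5) = +481.5 kcal/mol
ΔH = (3)·(-298.1) + (1)·(-91.4) + (-3)·(-169.5) + (-3)·(-160.5) = 4.3 kcal/mol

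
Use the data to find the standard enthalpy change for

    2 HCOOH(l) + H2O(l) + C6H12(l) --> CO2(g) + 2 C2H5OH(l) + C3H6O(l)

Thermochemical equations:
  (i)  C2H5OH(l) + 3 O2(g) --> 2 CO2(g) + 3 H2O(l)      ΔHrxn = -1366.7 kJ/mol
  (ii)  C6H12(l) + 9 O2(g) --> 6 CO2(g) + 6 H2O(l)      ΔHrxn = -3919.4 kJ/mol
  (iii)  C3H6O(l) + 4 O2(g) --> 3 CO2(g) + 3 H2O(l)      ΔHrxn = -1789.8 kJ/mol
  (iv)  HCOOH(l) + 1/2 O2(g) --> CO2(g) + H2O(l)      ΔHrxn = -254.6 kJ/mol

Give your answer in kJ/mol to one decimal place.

(i) reversed and × 2: (-2)·(-1366.7) = +2733.4 kJ/mol
(ii) as written: -3919.4 kJ/mol
(iii) reversed: +1789.8 kJ/mol
(iv) × 2: (2)·(-254.6) = -509.2 kJ/mol
ΔHrxn = (-2)·(-1366.7) + (1)·(-3919.4) + (-1)·(-1789.8) + (2)·(-254.6) = 94.6 kJ/mol

ΔHrxn = 94.6 kJ/mol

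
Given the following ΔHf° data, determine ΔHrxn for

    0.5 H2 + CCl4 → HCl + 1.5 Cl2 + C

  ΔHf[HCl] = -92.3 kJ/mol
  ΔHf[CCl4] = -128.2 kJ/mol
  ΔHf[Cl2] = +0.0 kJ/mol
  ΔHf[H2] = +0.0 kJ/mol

ΔHrxn = 35.9 kJ/mol

Products: 1·(-92.3) + 3/2·(+0.0) + 1·(+0.0) = -92.3
Reactants: 1/2·(+0.0) + 1·(-128.2) = -128.2
ΔHrxn = (-92.3) − (-128.2) = 35.9 kJ/mol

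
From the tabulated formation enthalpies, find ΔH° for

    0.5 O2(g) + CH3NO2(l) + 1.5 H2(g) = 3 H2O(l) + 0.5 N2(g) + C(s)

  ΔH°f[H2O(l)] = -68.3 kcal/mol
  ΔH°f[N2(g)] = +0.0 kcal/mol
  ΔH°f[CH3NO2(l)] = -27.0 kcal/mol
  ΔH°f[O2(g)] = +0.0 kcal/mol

ΔH° = -177.9 kcal/mol

Products: 3·(-68.3) + 1/2·(+0.0) + 1·(+0.0) = -204.9
Reactants: 1/2·(+0.0) + 1·(-27.0) + 3/2·(+0.0) = -27.0
ΔH° = (-204.9) − (-27.0) = -177.9 kcal/mol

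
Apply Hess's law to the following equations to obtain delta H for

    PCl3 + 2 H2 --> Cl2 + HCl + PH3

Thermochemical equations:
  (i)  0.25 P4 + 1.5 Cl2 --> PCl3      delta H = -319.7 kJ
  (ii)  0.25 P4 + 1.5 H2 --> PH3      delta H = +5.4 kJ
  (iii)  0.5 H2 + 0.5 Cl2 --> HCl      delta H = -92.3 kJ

(i) reversed (reverse to put PCl3 on the reactant side): +319.7 kJ
(ii) as written (PH3 already on the product side): +5.4 kJ
(iii) as written (HCl already on the product side): -92.3 kJ
Since enthalpy is a state function, delta H = (-1)·(-319.7) + (1)·(+5.4) + (1)·(-92.3) = 232.8 kJ

delta H = 232.8 kJ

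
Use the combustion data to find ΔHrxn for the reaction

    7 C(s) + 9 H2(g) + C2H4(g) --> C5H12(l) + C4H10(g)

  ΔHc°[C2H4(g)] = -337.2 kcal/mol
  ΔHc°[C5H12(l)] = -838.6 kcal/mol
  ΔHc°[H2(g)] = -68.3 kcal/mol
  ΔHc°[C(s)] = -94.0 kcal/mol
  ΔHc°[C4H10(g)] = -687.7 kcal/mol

With combustion enthalpies, reactants minus products:
= [7·(-94.0) + 9·(-68.3) + 1·(-337.2)] − [1·(-838.6) + 1·(-687.7)]
= -83.6 kcal/mol

ΔHrxn = -83.6 kcal/mol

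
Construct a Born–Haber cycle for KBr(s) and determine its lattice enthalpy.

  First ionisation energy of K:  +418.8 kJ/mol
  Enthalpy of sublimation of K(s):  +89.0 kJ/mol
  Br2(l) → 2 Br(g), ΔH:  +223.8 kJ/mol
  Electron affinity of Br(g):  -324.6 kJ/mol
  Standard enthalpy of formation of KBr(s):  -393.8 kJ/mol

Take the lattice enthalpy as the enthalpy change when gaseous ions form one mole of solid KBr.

ΔHf° = 1·ΔHsub + 1·(ΣIE) + 1/2·D(Br2) + 1·EA + U
-393.8 = 1·(+89.0) + 1·(+418.8) + 1/2·(+223.8) + 1·(-324.6) + U
U = -393.8 − (+295.1) = -688.9 kJ/mol

U = -688.9 kJ/mol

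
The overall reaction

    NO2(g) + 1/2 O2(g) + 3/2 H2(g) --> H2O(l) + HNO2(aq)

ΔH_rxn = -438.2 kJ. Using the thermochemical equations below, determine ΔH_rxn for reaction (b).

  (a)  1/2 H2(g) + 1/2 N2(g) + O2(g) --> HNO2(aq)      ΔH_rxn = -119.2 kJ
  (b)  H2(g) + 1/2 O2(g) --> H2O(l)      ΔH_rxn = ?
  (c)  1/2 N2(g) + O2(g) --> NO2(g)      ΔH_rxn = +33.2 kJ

ΔH_rxn = -285.8 kJ

(a) as written: -119.2 kJ
(b) as written: contributes x
(c) reversed: -33.2 kJ
-438.2 = (-119.2) + (-33.2) + x
x = (-438.2 − (-152.4)) / (1) = -285.8 kJ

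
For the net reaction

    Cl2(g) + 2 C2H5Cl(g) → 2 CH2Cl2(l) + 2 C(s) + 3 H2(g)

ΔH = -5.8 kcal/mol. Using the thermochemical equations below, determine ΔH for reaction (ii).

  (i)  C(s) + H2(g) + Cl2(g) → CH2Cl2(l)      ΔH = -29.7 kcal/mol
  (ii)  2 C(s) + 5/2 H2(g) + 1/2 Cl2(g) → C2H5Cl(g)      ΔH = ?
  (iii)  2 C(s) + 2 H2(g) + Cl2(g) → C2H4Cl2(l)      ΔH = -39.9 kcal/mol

ΔH = -26.8 kcal/mol

(i) × 2 (×2 to match 2 CH2Cl2(l) in the target): (2)·(-29.7) = -59.4 kcal/mol
(ii) reversed and × 2 (reverse to put C2H5Cl(g) on the reactant side; ×2 to match 2 C2H5Cl(g) in the target): contributes −2·x
(iii): not needed (C2H4Cl2(l) appears nowhere else).
-5.8 = (-59.4) − 2·x
x = (-5.8 − (-59.4)) / (-2) = -26.8 kcal/mol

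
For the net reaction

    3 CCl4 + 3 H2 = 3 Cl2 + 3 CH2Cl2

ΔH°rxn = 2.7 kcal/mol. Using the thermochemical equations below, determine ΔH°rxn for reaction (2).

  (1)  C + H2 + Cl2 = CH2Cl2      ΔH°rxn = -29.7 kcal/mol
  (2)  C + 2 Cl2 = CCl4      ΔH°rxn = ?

ΔH°rxn = -30.6 kcal/mol

(1) × 3: (3)·(-29.7) = -89.1 kcal/mol
(2) reversed and × 3: contributes −3·x
+2.7 = (-89.1) − 3·x
x = (+2.7 − (-89.1)) / (-3) = -30.6 kcal/mol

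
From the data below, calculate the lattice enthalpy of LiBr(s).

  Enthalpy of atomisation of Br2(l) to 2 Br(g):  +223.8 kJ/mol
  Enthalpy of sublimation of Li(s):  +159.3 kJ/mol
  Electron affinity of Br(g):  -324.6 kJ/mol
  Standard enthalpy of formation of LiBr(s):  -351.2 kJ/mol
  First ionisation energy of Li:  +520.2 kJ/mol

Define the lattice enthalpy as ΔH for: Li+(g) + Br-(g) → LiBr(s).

ΔHf° = 1·ΔHsub + 1·(ΣIE) + 1/2·D(Br2) + 1·EA + U
-351.2 = 1·(+159.3) + 1·(+520.2) + 1/2·(+223.8) + 1·(-324.6) + U
U = -351.2 − (+466.8) = -818.0 kJ/mol

U = -818.0 kJ/mol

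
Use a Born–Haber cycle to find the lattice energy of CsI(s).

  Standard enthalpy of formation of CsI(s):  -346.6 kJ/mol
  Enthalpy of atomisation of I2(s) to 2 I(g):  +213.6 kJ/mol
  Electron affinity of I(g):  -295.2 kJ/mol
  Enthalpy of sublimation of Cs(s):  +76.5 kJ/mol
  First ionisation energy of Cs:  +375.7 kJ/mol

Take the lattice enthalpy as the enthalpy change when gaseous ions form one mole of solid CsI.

U = -610.4 kJ/mol

ΔHf° = 1·ΔHsub + 1·(ΣIE) + 1/2·D(I2) + 1·EA + U
-346.6 = 1·(+76.5) + 1·(+375.7) + 1/2·(+213.6) + 1·(-295.2) + U
U = -346.6 − (+263.8) = -610.4 kJ/mol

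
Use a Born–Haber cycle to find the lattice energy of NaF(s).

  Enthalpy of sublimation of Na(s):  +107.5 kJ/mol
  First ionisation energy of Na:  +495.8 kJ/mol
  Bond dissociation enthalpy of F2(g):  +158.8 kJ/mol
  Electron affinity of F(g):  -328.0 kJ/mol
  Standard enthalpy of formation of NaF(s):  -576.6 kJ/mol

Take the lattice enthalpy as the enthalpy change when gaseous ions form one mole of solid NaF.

U = -931.3 kJ/mol

ΔHf° = 1·ΔHsub + 1·(ΣIE) + 1/2·D(F2) + 1·EA + U
-576.6 = 1·(+107.5) + 1·(+495.8) + 1/2·(+158.8) + 1·(-328.0) + U
U = -576.6 − (+354.7) = -931.3 kJ/mol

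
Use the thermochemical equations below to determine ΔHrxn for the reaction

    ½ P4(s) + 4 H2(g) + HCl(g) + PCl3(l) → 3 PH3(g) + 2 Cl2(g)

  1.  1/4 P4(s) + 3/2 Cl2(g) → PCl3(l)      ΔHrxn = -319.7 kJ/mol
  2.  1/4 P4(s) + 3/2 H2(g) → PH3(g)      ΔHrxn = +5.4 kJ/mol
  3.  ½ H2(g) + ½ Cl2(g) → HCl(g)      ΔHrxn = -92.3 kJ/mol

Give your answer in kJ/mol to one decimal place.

eq. 1 reversed: +319.7 kJ/mol
eq. 2 × 3: (3)·(+5.4) = +16.2 kJ/mol
eq. 3 reversed: +92.3 kJ/mol
By Hess's law, ΔHrxn = (-1)·(-319.7) + (3)·(+5.4) + (-1)·(-92.3) = 428.2 kJ/mol

ΔHrxn = 428.2 kJ/mol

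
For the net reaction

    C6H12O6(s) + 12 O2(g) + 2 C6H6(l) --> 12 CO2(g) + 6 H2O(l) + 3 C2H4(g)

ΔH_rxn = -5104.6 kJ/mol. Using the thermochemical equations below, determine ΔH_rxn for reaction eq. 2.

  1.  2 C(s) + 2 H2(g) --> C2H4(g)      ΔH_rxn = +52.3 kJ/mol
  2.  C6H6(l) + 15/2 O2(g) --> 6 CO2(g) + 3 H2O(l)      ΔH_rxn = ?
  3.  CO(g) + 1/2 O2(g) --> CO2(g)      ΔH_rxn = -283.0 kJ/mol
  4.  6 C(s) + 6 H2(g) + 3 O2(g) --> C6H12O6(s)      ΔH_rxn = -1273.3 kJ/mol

eq. 1 × 3 (scale by 3 for the 3 C2H4(g)): (3)·(+52.3) = +156.9 kJ/mol
eq. 2 × 2 (scale by 2 for the 2 C6H6(l)): contributes 2·x
eq. 3: not needed (CO(g) appears nowhere else).
eq. 4 reversed (C6H12O6(s) must end up as a reactant): +1273.3 kJ/mol
-5104.6 = (+156.9) + (+1273.3) + 2·x
x = (-5104.6 − (+1430.2)) / (2) = -3267.4 kJ/mol

ΔH_rxn = -3267.4 kJ/mol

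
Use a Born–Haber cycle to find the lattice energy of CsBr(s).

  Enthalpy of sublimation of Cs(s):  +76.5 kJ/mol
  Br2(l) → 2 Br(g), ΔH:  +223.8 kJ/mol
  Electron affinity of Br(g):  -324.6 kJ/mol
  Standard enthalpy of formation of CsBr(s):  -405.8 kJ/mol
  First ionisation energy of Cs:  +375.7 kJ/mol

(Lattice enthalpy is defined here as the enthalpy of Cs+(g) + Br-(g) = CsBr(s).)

U = -645.3 kJ/mol

ΔHf° = 1·ΔHsub + 1·(ΣIE) + 1/2·D(Br2) + 1·EA + U
-405.8 = 1·(+76.5) + 1·(+375.7) + 1/2·(+223.8) + 1·(-324.6) + U
U = -405.8 − (+239.5) = -645.3 kJ/mol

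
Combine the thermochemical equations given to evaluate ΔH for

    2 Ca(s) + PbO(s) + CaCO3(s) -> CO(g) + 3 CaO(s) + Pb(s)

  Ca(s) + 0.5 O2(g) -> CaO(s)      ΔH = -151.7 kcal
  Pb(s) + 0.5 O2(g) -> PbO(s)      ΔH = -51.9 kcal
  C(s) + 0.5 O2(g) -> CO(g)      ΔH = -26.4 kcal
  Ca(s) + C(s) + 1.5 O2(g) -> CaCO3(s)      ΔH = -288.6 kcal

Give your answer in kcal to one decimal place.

equation 1 × 3 (×3 to match 3 CaO(s) in the target): (3)·(-151.7) = -455.1 kcal
equation 2 reversed (PbO(s) must end up as a reactant): +51.9 kcal
equation 3 as written (CO(g) already on the product side): -26.4 kcal
equation 4 reversed (reverse to put CaCO3(s) on the reactant side): +288.6 kcal
Combining the equations, ΔH = (-455.1) + (+51.9) + (-26.4) + (+288.6) = -141.0 kcal

ΔH = -141.0 kcal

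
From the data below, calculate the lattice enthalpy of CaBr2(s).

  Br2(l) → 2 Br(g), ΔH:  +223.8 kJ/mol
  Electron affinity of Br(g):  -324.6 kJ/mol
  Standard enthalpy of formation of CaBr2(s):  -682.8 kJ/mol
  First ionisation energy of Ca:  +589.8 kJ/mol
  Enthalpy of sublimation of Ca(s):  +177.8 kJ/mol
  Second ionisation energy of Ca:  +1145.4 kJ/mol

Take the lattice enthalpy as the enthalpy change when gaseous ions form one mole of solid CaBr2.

U = -2170.4 kJ/mol

ΔHf° = 1·ΔHsub + 1·(ΣIE) + 1·D(Br2) + 2·EA + U
-682.8 = 1·(+177.8) + 1·(+1735.2) + 1·(+223.8) + 2·(-324.6) + U
U = -682.8 − (+1487.6) = -2170.4 kJ/mol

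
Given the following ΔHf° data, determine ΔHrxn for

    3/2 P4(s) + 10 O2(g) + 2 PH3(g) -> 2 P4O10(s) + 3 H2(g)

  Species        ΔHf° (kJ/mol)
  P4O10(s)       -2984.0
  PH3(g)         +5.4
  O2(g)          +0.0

Products: 2·(-2984.0) + 3·(+0.0) = -5968.0
Reactants: 3/2·(+0.0) + 10·(+0.0) + 2·(+5.4) = +10.8
ΔHrxn = (-5968.0) − (+10.8) = -5978.8 kJ/mol

ΔHrxn = -5978.8 kJ/mol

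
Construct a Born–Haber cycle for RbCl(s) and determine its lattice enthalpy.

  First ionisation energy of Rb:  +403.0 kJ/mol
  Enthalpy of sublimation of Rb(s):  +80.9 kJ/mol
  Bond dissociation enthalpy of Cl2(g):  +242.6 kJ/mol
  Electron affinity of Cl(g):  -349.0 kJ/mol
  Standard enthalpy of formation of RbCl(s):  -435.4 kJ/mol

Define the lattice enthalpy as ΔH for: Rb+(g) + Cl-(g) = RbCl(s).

ΔHf° = 1·ΔHsub + 1·(ΣIE) + 1/2·D(Cl2) + 1·EA + U
-435.4 = 1·(+80.9) + 1·(+403.0) + 1/2·(+242.6) + 1·(-349.0) + U
U = -435.4 − (+256.2) = -691.6 kJ/mol

U = -691.6 kJ/mol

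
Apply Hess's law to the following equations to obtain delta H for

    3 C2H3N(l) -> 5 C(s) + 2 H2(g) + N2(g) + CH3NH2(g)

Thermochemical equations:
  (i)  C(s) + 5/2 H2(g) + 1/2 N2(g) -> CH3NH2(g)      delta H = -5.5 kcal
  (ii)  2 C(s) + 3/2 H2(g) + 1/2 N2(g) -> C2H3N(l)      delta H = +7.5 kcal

delta H = -28.0 kcal

(i) as written (CH3NH2(g) already on the product side): -5.5 kcal
(ii) reversed and × 3 (C2H3N(l) must end up as a reactant; ×3 to match 3 C2H3N(l) in the target): (-3)·(+7.5) = -22.5 kcal
delta H = (-5.5) + (-22.5) = -28.0 kcal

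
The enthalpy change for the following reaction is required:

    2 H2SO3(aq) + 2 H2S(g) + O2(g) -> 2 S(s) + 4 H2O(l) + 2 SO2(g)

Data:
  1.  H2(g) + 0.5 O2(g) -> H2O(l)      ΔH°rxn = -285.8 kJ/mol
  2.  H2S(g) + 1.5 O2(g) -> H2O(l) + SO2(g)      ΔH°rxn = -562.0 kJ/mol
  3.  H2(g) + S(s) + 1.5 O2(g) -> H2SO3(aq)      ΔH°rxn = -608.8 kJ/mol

eq. 1 × 2: (2)·(-285.8) = -571.6 kJ/mol
eq. 2 × 2 (×2 to match 2 H2S(g) in the target): (2)·(-562.0) = -1124.0 kJ/mol
eq. 3 reversed and × 2 (reverse to put H2SO3(aq) on the reactant side; ×2 to match 2 H2SO3(aq) in the target): (-2)·(-608.8) = +1217.6 kJ/mol
ΔH°rxn = (2)·(-285.8) + (2)·(-562.0) + (-2)·(-608.8) = -478.0 kJ/mol

ΔH°rxn = -478.0 kJ/mol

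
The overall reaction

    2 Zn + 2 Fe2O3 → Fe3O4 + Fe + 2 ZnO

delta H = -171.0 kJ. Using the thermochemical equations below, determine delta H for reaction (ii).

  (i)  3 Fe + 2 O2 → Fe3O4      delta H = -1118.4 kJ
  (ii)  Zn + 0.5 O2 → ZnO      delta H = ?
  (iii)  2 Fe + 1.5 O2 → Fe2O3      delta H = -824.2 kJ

(i) as written (Fe3O4 already on the product side): -1118.4 kJ
(ii) × 2 (×2 to match 2 ZnO in the target): contributes 2·x
(iii) reversed and × 2 (Fe2O3 must end up as a reactant; scale by 2 for the 2 Fe2O3): (-2)·(-824.2) = +1648.4 kJ
-171.0 = (-1118.4) + (+1648.4) + 2·x
x = (-171.0 − (+530.0)) / (2) = -350.5 kJ

delta H = -350.5 kJ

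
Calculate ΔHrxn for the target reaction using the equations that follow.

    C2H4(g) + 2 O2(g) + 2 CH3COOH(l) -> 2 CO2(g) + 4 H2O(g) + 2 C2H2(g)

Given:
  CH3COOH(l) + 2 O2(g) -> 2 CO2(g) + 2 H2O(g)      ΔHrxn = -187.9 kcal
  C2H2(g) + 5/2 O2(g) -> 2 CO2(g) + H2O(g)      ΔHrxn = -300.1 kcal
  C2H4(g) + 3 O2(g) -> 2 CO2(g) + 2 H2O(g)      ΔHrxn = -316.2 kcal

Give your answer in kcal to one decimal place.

ΔHrxn = -91.8 kcal

equation 1 × 2: (2)·(-187.9) = -375.8 kcal
equation 2 reversed and × 2: (-2)·(-300.1) = +600.2 kcal
equation 3 as written: -316.2 kcal
Since enthalpy is a state function, ΔHrxn = (2)·(-187.9) + (-2)·(-300.1) + (1)·(-316.2) = -91.8 kcal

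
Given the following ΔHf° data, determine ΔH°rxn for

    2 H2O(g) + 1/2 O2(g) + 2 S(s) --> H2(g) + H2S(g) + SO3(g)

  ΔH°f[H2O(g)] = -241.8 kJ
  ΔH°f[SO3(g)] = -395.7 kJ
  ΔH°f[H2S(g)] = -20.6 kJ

Products: 1·(+0.0) + 1·(-20.6) + 1·(-395.7) = -416.3
Reactants: 2·(-241.8) + 1/2·(+0.0) + 2·(+0.0) = -483.6
ΔH°rxn = (-416.3) − (-483.6) = 67.3 kJ

ΔH°rxn = 67.3 kJ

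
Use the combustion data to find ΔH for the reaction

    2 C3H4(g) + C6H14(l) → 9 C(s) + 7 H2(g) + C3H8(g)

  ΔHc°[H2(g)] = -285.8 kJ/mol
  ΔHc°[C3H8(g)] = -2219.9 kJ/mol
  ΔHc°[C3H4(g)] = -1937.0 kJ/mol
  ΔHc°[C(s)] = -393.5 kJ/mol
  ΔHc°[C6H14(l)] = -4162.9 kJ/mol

Using ΔH = Σ nΔHc°(reactants) − Σ nΔHc°(products):
= [2·(-1937.0) + 1·(-4162.9)] − [9·(-393.5) + 7·(-285.8) + 1·(-2219.9)]
= -274.9 kJ/mol

ΔH = -274.9 kJ/mol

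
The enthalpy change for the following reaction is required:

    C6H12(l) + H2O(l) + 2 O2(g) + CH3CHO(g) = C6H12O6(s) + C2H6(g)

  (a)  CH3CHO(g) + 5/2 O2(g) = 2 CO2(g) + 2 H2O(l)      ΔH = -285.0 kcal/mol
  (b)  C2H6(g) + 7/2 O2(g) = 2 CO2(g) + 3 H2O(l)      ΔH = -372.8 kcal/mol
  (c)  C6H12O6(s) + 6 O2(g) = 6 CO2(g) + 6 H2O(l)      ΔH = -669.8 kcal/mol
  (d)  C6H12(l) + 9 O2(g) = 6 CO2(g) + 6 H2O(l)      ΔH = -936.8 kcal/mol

ΔH = -179.2 kcal/mol

(a) as written: -285.0 kcal/mol
(b) reversed: +372.8 kcal/mol
(c) reversed: +669.8 kcal/mol
(d) as written: -936.8 kcal/mol
Since enthalpy is a state function, ΔH = (1)·(-285.0) + (-1)·(-372.8) + (-1)·(-669.8) + (1)·(-936.8) = -179.2 kcal/mol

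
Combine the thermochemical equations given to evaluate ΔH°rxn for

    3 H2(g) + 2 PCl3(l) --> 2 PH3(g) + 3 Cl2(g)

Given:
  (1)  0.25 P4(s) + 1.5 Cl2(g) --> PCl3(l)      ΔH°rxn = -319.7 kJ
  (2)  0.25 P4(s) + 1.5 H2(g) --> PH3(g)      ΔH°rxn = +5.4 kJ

(1) reversed and × 2 (reverse to put PCl3(l) on the reactant side; ×2 to match 2 PCl3(l) in the target): (-2)·(-319.7) = +639.4 kJ
(2) × 2 (×2 to match 2 PH3(g) in the target): (2)·(+5.4) = +10.8 kJ
By Hess's law, ΔH°rxn = (-2)·(-319.7) + (2)·(+5.4) = 650.2 kJ

ΔH°rxn = 650.2 kJ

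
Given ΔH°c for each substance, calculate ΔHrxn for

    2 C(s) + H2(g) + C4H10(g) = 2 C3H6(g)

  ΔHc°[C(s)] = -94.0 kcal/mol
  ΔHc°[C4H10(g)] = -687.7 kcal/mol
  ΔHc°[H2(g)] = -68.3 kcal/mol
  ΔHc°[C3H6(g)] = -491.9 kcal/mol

Using ΔH = Σ nΔHc°(reactants) − Σ nΔHc°(products):
= [2·(-94.0) + 1·(-68.3) + 1·(-687.7)] − [2·(-491.9)]
= 39.8 kcal/mol

ΔHrxn = 39.8 kcal/mol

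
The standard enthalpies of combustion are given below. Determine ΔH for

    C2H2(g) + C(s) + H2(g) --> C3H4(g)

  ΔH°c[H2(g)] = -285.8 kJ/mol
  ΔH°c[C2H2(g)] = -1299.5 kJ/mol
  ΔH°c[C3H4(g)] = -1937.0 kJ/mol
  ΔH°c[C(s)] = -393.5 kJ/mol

With combustion enthalpies, reactants minus products:
= [1·(-1299.5) + 1·(-393.5) + 1·(-285.8)] − [1·(-1937.0)]
= -41.8 kJ/mol

ΔH = -41.8 kJ/mol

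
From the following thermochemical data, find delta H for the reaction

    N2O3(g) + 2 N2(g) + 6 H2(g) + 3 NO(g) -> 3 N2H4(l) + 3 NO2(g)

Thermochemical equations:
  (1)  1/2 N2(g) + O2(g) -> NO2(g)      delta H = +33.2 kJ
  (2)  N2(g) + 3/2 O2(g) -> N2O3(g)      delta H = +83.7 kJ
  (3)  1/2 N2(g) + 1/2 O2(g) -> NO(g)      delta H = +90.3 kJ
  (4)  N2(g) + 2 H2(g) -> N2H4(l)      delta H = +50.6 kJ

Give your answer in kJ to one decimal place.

(1) × 3: (3)·(+33.2) = +99.6 kJ
(2) reversed: -83.7 kJ
(3) reversed and × 3: (-3)·(+90.3) = -270.9 kJ
(4) × 3: (3)·(+50.6) = +151.8 kJ
delta H = (+99.6) + (-83.7) + (-270.9) + (+151.8) = -103.2 kJ

delta H = -103.2 kJ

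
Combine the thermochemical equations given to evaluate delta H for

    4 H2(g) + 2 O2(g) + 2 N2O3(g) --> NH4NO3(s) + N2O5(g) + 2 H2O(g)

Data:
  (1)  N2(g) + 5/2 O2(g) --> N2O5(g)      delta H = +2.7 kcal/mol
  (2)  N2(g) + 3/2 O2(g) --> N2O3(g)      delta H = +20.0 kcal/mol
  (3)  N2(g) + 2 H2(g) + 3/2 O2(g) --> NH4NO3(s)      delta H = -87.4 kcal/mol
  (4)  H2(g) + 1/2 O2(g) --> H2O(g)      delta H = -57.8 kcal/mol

(1) as written: +2.7 kcal/mol
(2) reversed and × 2: (-2)·(+20.0) = -40.0 kcal/mol
(3) as written: -87.4 kcal/mol
(4) × 2: (2)·(-57.8) = -115.6 kcal/mol
delta H = (1)·(+2.7) + (-2)·(+20.0) + (1)·(-87.4) + (2)·(-57.8) = -240.3 kcal/mol

delta H = -240.3 kcal/mol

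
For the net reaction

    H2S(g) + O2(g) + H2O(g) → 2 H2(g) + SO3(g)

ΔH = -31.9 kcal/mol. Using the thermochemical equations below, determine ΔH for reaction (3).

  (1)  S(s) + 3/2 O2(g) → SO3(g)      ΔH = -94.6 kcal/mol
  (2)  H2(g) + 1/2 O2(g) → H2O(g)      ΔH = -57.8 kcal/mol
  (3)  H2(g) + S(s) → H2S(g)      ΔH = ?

(1) as written (SO3(g) already on the product side): -94.6 kcal/mol
(2) reversed (reverse to put H2O(g) on the reactant side): +57.8 kcal/mol
(3) reversed (H2S(g) must end up as a reactant): contributes −x
-31.9 = (-94.6) + (+57.8) − x
x = (-31.9 − (-36.8)) / (-1) = -4.9 kcal/mol

ΔH = -4.9 kcal/mol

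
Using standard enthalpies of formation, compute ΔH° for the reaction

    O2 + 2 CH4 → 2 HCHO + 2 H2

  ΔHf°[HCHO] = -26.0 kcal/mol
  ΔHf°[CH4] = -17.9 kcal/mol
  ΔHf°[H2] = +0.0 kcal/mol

ΔH°rxn = Σ nΔHf°(products) − Σ nΔHf°(reactants).
Products: 2·(-26.0) + 2·(+0.0) = -52.0
Reactants: 1·(+0.0) + 2·(-17.9) = -35.8
ΔH° = (-52.0) − (-35.8) = -16.2 kcal/mol

ΔH° = -16.2 kcal/mol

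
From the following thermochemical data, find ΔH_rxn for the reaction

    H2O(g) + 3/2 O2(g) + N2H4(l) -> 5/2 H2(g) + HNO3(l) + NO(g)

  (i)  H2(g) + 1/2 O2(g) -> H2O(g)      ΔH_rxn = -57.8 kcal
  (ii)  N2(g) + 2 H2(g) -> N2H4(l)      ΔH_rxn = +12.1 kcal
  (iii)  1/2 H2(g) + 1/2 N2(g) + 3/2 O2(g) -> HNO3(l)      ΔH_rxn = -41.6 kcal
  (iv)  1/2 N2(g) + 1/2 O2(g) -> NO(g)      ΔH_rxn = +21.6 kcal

(i) reversed (reverse to put H2O(g) on the reactant side): +57.8 kcal
(ii) reversed (reverse to put N2H4(l) on the reactant side): -12.1 kcal
(iii) as written (HNO3(l) already on the product side): -41.6 kcal
(iv) as written (NO(g) already on the product side): +21.6 kcal
ΔH_rxn = (-1)·(-57.8) + (-1)·(+12.1) + (1)·(-41.6) + (1)·(+21.6) = 25.7 kcal

ΔH_rxn = 25.7 kcal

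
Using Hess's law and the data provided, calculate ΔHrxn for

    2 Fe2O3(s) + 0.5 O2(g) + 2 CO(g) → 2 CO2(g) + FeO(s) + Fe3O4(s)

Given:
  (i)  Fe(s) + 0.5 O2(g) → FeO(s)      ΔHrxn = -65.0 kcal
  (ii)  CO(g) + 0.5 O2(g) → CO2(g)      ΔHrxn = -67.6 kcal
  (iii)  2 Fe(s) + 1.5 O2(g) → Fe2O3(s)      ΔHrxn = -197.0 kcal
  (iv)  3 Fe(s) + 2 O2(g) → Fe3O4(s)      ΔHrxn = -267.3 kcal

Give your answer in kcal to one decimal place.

ΔHrxn = -73.5 kcal

(i) as written: -65.0 kcal
(ii) × 2: (2)·(-67.6) = -135.2 kcal
(iii) reversed and × 2: (-2)·(-197.0) = +394.0 kcal
(iv) as written: -267.3 kcal
ΔHrxn = (1)·(-65.0) + (2)·(-67.6) + (-2)·(-197.0) + (1)·(-267.3) = -73.5 kcal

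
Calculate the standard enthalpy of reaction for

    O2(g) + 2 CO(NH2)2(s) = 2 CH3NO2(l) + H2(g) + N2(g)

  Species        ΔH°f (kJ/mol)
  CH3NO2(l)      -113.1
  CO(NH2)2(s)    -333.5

ΔH° = 440.8 kJ/mol

Products: 2·(-113.1) + 1·(+0.0) + 1·(+0.0) = -226.2
Reactants: 1·(+0.0) + 2·(-333.5) = -667.0
ΔH° = (-226.2) − (-667.0) = 440.8 kJ/mol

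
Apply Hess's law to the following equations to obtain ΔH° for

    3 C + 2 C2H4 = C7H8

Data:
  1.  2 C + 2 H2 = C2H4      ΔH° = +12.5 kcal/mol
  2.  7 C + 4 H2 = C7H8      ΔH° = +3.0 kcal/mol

ΔH° = -22.0 kcal/mol

eq. 1 reversed and × 2: (-2)·(+12.5) = -25.0 kcal/mol
eq. 2 as written: +3.0 kcal/mol
ΔH° = (-2)·(+12.5) + (1)·(+3.0) = -22.0 kcal/mol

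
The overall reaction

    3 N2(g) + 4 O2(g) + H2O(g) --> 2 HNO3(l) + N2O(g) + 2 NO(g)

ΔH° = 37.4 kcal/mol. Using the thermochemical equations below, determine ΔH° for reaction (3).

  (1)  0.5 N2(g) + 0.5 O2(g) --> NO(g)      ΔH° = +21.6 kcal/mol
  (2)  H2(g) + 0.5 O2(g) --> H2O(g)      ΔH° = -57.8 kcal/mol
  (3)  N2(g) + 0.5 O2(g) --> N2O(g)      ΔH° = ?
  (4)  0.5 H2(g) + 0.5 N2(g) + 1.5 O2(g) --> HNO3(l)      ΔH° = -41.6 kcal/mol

ΔH° = 19.6 kcal/mol

(1) × 2 (×2 to match 2 NO(g) in the target): (2)·(+21.6) = +43.2 kcal/mol
(2) reversed (reverse to put H2O(g) on the reactant side): +57.8 kcal/mol
(3) as written (N2O(g) already on the product side): contributes x
(4) × 2 (×2 to match 2 HNO3(l) in the target): (2)·(-41.6) = -83.2 kcal/mol
+37.4 = (+43.2) + (+57.8) + (-83.2) + x
x = (+37.4 − (+17.8)) / (1) = 19.6 kcal/mol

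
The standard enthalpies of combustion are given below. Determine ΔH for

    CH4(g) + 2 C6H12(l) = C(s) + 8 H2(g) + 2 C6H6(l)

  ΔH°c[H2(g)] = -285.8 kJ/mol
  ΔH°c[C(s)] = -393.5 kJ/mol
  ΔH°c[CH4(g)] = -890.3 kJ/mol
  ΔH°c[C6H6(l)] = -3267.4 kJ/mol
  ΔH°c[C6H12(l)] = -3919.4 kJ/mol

Using ΔH = Σ nΔHc°(reactants) − Σ nΔHc°(products):
= [1·(-890.3) + 2·(-3919.4)] − [1·(-393.5) + 8·(-285.8) + 2·(-3267.4)]
= 485.6 kJ/mol

ΔH = 485.6 kJ/mol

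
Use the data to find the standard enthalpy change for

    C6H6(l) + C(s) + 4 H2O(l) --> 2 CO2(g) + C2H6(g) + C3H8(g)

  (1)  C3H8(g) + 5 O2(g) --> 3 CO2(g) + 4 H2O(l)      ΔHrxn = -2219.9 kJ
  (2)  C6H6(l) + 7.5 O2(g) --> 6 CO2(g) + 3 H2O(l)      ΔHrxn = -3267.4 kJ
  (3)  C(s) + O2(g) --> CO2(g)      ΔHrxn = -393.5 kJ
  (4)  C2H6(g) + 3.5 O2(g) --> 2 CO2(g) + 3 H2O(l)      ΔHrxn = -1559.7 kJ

ΔHrxn = 118.7 kJ

(1) reversed (reverse to put C3H8(g) on the product side): +2219.9 kJ
(2) as written (C6H6(l) already on the reactant side): -3267.4 kJ
(3) as written (C(s) already on the reactant side): -393.5 kJ
(4) reversed (reverse to put C2H6(g) on the product side): +1559.7 kJ
ΔHrxn = (-1)·(-2219.9) + (1)·(-3267.4) + (1)·(-393.5) + (-1)·(-1559.7) = 118.7 kJ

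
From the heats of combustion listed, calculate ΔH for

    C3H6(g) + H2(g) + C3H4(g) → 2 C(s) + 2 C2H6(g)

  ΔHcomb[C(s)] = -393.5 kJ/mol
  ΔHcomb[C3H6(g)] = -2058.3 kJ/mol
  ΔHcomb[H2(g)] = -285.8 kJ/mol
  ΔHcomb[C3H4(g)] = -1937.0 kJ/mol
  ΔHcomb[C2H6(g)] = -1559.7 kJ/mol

ΔH = -374.7 kJ/mol

With combustion enthalpies, reactants minus products:
= [1·(-2058.3) + 1·(-285.8) + 1·(-1937.0)] − [2·(-393.5) + 2·(-1559.7)]
= -374.7 kJ/mol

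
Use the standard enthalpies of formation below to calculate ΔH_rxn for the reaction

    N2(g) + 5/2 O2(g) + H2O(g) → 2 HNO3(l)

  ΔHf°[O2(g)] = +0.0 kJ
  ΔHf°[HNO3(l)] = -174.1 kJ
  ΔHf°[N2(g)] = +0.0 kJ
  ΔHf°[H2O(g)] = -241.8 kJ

ΔH_rxn = -106.4 kJ

ΔH°rxn = Σ nΔHf°(products) − Σ nΔHf°(reactants).
Products: 2·(-174.1) = -348.2
Reactants: 1·(+0.0) + 5/2·(+0.0) + 1·(-241.8) = -241.8
ΔH_rxn = (-348.2) − (-241.8) = -106.4 kJ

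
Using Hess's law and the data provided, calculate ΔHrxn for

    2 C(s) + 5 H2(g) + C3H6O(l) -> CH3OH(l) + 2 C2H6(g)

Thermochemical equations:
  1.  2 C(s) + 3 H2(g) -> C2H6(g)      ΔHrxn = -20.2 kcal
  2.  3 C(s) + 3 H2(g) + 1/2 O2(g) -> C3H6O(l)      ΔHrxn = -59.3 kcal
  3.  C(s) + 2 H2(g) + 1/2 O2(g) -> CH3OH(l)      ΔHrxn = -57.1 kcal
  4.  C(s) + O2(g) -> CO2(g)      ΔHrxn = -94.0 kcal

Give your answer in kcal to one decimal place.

ΔHrxn = -38.2 kcal

eq. 1 × 2: (2)·(-20.2) = -40.4 kcal
eq. 2 reversed: +59.3 kcal
eq. 3 as written: -57.1 kcal
eq. 4: not needed.
Combining the equations, ΔHrxn = (2)·(-20.2) + (-1)·(-59.3) + (1)·(-57.1) = -38.2 kcal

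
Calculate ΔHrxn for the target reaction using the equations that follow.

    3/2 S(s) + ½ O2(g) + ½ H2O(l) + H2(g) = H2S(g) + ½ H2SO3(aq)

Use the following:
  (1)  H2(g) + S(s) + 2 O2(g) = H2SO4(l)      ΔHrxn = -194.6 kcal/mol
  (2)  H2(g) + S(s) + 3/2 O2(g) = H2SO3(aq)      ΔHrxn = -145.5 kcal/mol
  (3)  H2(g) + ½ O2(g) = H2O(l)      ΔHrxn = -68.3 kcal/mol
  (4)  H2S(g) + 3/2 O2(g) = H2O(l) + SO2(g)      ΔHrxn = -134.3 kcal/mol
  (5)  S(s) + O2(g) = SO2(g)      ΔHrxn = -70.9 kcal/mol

ΔHrxn = -43.5 kcal/mol

(1): not needed (H2SO4(l) appears nowhere else).
(2) × 1/2 (scale by 1/2 for the 1/2 H2SO3(aq)): (1/2)·(-145.5) = -72.75 kcal/mol
(3) × 1/2: (1/2)·(-68.3) = -34.15 kcal/mol
(4) reversed (reverse to put H2S(g) on the product side): +134.3 kcal/mol
(5) as written: -70.9 kcal/mol
Summing the manipulated equations, ΔHrxn = (1/2)·(-145.5) + (1/2)·(-68.3) + (-1)·(-134.3) + (1)·(-70.9) = -43.5 kcal/mol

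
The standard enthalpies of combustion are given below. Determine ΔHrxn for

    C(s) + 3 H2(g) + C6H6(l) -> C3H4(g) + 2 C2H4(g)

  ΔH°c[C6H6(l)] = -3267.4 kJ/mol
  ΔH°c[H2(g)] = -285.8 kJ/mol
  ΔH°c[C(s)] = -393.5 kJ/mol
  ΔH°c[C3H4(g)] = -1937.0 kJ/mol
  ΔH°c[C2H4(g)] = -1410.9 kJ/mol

With combustion enthalpies, reactants minus products:
= [1·(-393.5) + 3·(-285.8) + 1·(-3267.4)] − [1·(-1937.0) + 2·(-1410.9)]
= 240.5 kJ/mol

ΔHrxn = 240.5 kJ/mol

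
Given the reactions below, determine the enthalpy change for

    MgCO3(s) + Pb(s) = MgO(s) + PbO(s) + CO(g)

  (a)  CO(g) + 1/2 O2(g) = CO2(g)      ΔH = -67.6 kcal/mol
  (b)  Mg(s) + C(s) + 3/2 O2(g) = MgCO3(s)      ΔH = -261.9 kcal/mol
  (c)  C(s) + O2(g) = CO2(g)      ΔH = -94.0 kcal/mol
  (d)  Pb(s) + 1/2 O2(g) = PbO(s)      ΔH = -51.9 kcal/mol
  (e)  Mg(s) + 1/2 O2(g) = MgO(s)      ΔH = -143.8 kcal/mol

ΔH = 39.8 kcal/mol

(a) reversed (reverse to put CO(g) on the product side): +67.6 kcal/mol
(b) reversed (MgCO3(s) must end up as a reactant): +261.9 kcal/mol
(c) as written: -94.0 kcal/mol
(d) as written (PbO(s) already on the product side): -51.9 kcal/mol
(e) as written (MgO(s) already on the product side): -143.8 kcal/mol
ΔH = (+67.6) + (+261.9) + (-94.0) + (-51.9) + (-143.8) = 39.8 kcal/mol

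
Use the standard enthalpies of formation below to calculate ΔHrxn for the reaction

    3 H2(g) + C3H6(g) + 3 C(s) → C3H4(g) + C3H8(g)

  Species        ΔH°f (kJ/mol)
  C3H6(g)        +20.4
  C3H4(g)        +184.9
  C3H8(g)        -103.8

ΔH°rxn = Σ nΔHf°(products) − Σ nΔHf°(reactants).
Products: 1·(+184.9) + 1·(-103.8) = +81.1
Reactants: 3·(+0.0) + 1·(+20.4) + 3·(+0.0) = +20.4
ΔHrxn = (+81.1) − (+20.4) = 60.7 kJ/mol

ΔHrxn = 60.7 kJ/mol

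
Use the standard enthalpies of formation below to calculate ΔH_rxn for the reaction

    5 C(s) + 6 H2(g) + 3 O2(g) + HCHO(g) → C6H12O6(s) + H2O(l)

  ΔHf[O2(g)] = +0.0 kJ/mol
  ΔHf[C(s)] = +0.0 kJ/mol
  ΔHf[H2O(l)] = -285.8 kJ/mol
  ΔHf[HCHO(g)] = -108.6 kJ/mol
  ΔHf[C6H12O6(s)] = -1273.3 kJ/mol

ΔH_rxn = -1450.5 kJ/mol

ΔH°rxn = Σ nΔHf°(products) − Σ nΔHf°(reactants).
Products: 1·(-1273.3) + 1·(-285.8) = -1559.1
Reactants: 5·(+0.0) + 6·(+0.0) + 3·(+0.0) + 1·(-108.6) = -108.6
ΔH_rxn = (-1559.1) − (-108.6) = -1450.5 kJ/mol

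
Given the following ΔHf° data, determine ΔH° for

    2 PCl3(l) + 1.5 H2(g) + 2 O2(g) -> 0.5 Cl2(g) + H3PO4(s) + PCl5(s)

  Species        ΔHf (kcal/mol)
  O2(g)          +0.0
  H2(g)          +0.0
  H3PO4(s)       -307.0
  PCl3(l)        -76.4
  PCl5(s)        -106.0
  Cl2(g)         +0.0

ΔH° = -260.2 kcal/mol

ΔH°rxn = Σ nΔHf°(products) − Σ nΔHf°(reactants).
Products: 1/2·(+0.0) + 1·(-307.0) + 1·(-106.0) = -413.0
Reactants: 2·(-76.4) + 3/2·(+0.0) + 2·(+0.0) = -152.8
ΔH° = (-413.0) − (-152.8) = -260.2 kcal/mol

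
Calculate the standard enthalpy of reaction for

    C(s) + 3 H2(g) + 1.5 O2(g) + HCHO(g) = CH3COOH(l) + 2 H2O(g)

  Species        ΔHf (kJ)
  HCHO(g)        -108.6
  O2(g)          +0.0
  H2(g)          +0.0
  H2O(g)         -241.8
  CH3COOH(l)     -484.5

ΔH°rxn = Σ nΔHf°(products) − Σ nΔHf°(reactants).
Products: 1·(-484.5) + 2·(-241.8) = -968.1
Reactants: 1·(+0.0) + 3·(+0.0) + 3/2·(+0.0) + 1·(-108.6) = -108.6
ΔH°rxn = (-968.1) − (-108.6) = -859.5 kJ

ΔH°rxn = -859.5 kJ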